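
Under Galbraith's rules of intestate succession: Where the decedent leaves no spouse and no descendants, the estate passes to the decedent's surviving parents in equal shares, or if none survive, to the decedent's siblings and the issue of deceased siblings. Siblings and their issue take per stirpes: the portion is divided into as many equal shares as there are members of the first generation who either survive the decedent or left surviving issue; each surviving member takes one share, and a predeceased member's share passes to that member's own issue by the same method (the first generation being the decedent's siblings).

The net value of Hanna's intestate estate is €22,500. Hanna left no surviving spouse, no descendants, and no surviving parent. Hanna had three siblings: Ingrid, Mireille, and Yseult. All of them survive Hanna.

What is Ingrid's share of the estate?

The entire €22,500 passes to the siblings and their issue.
That amount (€22,500) is divided into 3 shares of €7,500: Ingrid, Mireille, and Yseult each take €7,500.

Ingrid receives €7,500.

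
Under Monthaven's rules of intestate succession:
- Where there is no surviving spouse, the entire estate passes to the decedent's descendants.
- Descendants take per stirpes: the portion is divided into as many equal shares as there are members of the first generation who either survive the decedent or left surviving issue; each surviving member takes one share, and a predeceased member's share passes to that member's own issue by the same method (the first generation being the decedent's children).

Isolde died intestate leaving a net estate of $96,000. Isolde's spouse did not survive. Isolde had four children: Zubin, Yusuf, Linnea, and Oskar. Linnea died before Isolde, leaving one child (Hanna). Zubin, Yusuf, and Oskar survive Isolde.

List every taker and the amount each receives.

Zubin: $24,000; Yusuf: $24,000; Hanna: $24,000; Oskar: $24,000

The entire $96,000 passes to the descendants.
That amount ($96,000) is divided into 4 shares of $24,000: Zubin, Yusuf, and Oskar each take $24,000; Linnea's $24,000 share passes to Linnea's issue.
Linnea's share ($24,000) passes entirely to Hanna.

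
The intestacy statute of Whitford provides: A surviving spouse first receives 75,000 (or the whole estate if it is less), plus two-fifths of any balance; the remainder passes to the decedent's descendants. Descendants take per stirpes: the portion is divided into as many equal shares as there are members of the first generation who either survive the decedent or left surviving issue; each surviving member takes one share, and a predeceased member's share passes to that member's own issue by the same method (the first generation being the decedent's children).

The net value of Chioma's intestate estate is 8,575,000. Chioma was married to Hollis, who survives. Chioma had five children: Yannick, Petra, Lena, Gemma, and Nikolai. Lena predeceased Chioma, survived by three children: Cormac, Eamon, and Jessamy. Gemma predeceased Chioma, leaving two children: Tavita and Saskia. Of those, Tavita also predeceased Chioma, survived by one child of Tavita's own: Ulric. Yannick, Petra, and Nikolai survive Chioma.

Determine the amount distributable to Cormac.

Cormac receives 340,000.

Hollis first takes 75,000, leaving a balance of 8,500,000. Hollis then takes two-fifths of the balance (3,400,000), for a total of 3,475,000. The remaining 5,100,000 passes to the descendants.
The descendants' portion (5,100,000) is divided into 5 shares of 1,020,000: Yannick, Petra, and Nikolai each take 1,020,000; Lena's 1,020,000 share passes to Lena's issue; Gemma's 1,020,000 share passes to Gemma's issue.
Lena's share (1,020,000) is divided into 3 shares of 340,000: Cormac, Eamon, and Jessamy each take 340,000.
Gemma's share (1,020,000) is divided into 2 shares of 510,000: Saskia takes 510,000; Tavita's 510,000 share passes to Tavita's issue.
Tavita's share (510,000) passes entirely to Ulric.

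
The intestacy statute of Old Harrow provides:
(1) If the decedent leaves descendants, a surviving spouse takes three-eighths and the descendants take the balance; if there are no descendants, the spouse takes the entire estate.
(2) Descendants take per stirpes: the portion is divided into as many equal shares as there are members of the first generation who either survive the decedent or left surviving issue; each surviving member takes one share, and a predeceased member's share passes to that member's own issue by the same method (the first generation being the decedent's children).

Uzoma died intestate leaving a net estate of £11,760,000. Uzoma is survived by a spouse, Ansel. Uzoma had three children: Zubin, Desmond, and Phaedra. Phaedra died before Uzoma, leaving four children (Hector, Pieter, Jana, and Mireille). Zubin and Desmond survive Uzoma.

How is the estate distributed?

Ansel takes three-eighths of £11,760,000 = £4,410,000. The remaining £7,350,000 passes to the descendants.
The descendants' portion (£7,350,000) is divided into 3 shares of £2,450,000: Zubin and Desmond each take £2,450,000; Phaedra's £2,450,000 share passes to Phaedra's issue.
Phaedra's share (£2,450,000) is divided into 4 shares of £612,500: Hector, Pieter, Jana, and Mireille each take £612,500.

Ansel: £4,410,000; Zubin: £2,450,000; Desmond: £2,450,000; Hector: £612,500; Pieter: £612,500; Jana: £612,500; Mireille: £612,500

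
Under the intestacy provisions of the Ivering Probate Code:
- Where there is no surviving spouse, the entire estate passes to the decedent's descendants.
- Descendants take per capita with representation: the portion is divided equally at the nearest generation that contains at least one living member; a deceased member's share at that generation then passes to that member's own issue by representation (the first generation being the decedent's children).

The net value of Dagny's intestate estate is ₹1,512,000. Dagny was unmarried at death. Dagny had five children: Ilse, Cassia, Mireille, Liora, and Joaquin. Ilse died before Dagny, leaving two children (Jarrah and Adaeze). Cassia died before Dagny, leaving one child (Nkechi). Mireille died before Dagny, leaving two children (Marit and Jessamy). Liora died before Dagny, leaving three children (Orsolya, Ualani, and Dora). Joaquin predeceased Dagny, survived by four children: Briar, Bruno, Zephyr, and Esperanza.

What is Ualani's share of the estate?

The entire ₹1,512,000 passes to the descendants.
No child survives, so the initial division is made at the grandchildren's generation.
That amount (₹1,512,000) is divided into 12 shares of ₹126,000: Jarrah, Adaeze, Nkechi, Marit, Jessamy, Orsolya, Ualani, Dora, Briar, Bruno, Zephyr, and Esperanza each take ₹126,000.

Ualani receives ₹126,000.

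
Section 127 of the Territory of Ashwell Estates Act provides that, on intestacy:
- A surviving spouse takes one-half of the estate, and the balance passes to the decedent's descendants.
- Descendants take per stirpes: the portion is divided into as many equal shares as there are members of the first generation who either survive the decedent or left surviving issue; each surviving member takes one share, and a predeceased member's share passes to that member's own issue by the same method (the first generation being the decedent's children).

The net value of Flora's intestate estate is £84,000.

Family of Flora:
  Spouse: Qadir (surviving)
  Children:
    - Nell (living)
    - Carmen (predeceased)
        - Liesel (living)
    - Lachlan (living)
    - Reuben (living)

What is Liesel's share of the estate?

Liesel receives £10,500.

Qadir takes one-half of £84,000 = £42,000. The remaining £42,000 passes to the descendants.
The descendants' portion (£42,000) is divided into 4 shares of £10,500: Nell, Lachlan, and Reuben each take £10,500; Carmen's £10,500 share passes to Carmen's issue.
Carmen's share (£10,500) passes entirely to Liesel.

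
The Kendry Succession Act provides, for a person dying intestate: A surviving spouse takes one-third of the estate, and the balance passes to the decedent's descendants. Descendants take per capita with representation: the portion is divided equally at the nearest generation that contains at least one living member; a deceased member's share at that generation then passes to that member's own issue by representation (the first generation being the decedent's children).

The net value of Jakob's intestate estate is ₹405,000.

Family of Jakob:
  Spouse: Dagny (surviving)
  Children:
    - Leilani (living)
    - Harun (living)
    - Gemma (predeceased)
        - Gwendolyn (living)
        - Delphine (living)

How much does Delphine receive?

Delphine receives ₹45,000.

Dagny takes one-third of ₹405,000 = ₹135,000. The remaining ₹270,000 passes to the descendants.
The descendants' portion (₹270,000) is divided into 3 shares of ₹90,000: Leilani and Harun each take ₹90,000; Gemma's ₹90,000 share passes to Gemma's issue.
Gemma's share (₹90,000) is divided into 2 shares of ₹45,000: Gwendolyn and Delphine each take ₹45,000.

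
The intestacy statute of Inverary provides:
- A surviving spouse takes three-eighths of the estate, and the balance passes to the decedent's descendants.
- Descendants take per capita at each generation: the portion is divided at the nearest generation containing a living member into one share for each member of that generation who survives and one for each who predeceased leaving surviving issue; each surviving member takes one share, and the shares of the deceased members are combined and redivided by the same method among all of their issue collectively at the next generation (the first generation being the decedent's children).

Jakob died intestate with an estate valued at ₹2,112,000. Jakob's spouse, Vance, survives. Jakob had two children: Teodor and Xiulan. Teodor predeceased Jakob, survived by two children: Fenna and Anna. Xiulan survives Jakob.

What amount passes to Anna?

Anna receives ₹330,000.

Vance takes three-eighths of ₹2,112,000 = ₹792,000. The remaining ₹1,320,000 passes to the descendants.
The descendants' portion (₹1,320,000) is divided at the children's generation into 2 shares of ₹660,000. Xiulan takes ₹660,000. The remaining share for the deceased Teodor (₹660,000) is carried to the next generation.
That pool (₹660,000) is divided at the grandchildren's generation equally among Fenna and Anna: ₹330,000 each.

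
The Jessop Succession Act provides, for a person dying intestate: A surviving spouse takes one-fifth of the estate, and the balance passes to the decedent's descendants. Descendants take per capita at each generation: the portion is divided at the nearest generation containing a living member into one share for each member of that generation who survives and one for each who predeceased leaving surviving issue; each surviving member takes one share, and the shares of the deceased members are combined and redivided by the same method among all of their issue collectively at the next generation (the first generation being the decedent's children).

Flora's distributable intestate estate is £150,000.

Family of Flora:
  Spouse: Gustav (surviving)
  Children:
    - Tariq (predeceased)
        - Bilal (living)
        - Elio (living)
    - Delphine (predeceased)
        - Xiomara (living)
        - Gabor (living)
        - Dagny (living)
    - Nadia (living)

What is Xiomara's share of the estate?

Gustav takes one-fifth of £150,000 = £30,000. The remaining £120,000 passes to the descendants.
The descendants' portion (£120,000) is divided at the children's generation into 3 shares of £40,000. Nadia takes £40,000. The 2 shares of the deceased (Tariq and Delphine) are combined into a pool of £80,000.
That pool (£80,000) is divided at the grandchildren's generation equally among Bilal, Elio, Xiomara, Gabor, and Dagny: £16,000 each.

Xiomara receives £16,000.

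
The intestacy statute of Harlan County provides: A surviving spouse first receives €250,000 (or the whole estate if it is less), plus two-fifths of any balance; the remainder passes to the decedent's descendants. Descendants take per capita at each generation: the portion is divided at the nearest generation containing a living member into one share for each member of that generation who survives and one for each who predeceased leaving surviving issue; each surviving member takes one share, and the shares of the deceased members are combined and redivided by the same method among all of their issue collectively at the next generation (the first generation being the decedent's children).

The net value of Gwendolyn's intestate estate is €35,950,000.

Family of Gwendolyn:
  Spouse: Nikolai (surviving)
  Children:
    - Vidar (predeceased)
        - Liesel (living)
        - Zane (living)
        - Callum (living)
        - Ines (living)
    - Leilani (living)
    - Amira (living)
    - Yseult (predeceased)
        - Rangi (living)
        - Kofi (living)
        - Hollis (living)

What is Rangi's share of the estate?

Rangi receives €1,530,000.

Nikolai first takes €250,000, leaving a balance of €35,700,000. Nikolai then takes two-fifths of the balance (€14,280,000), for a total of €14,530,000. The remaining €21,420,000 passes to the descendants.
The descendants' portion (€21,420,000) is divided at the children's generation into 4 shares of €5,355,000. Leilani and Amira each take €5,355,000. The 2 shares of the deceased (Vidar and Yseult) are combined into a pool of €10,710,000.
That pool (€10,710,000) is divided at the grandchildren's generation equally among Liesel, Zane, Callum, Ines, Rangi, Kofi, and Hollis: €1,530,000 each.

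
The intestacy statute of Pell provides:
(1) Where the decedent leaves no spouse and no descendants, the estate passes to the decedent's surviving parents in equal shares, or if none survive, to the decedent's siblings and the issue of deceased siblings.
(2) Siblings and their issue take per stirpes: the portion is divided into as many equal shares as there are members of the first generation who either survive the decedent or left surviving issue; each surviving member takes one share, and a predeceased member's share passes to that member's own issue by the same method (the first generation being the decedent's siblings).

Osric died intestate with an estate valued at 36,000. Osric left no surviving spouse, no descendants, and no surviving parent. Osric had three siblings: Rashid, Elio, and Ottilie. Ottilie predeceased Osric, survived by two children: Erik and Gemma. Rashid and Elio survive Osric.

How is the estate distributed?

The entire 36,000 passes to the siblings and their issue.
That amount (36,000) is divided into 3 shares of 12,000: Rashid and Elio each take 12,000; Ottilie's 12,000 share passes to Ottilie's issue.
Ottilie's share (12,000) is divided into 2 shares of 6,000: Erik and Gemma each take 6,000.

Rashid: 12,000; Elio: 12,000; Erik: 6,000; Gemma: 6,000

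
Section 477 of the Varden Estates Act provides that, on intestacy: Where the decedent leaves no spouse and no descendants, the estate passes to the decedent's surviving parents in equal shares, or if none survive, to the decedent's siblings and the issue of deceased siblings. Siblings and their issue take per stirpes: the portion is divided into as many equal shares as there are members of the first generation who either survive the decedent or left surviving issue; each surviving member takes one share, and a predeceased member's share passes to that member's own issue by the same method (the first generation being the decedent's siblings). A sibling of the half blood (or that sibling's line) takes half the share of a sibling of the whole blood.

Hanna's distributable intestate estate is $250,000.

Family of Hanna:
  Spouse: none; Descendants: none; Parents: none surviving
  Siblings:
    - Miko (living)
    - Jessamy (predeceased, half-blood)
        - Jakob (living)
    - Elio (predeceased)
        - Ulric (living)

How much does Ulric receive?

Ulric receives $100,000.

The entire $250,000 passes to the siblings and their issue.
Counting each half-blood sibling's line as half a unit, there are 5/2 units in $250,000, so one unit is $100,000. Whole-blood lines (Miko and Elio) take $100,000 each; half-blood lines (Jessamy) take $50,000 each.
Jessamy's share ($50,000) passes entirely to Jakob.
Elio's share ($100,000) passes entirely to Ulric.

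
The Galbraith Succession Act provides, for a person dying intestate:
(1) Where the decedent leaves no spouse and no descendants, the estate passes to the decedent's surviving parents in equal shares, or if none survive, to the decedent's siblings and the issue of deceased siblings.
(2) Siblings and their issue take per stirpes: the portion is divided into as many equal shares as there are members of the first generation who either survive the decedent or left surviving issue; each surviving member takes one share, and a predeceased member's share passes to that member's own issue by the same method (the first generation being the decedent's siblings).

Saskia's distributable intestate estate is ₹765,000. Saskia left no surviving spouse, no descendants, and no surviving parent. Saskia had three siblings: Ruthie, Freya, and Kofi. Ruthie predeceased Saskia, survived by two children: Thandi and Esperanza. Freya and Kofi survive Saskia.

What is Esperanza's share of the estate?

Esperanza receives ₹127,500.

The entire ₹765,000 passes to the siblings and their issue.
That amount (₹765,000) is divided into 3 shares of ₹255,000: Freya and Kofi each take ₹255,000; Ruthie's ₹255,000 share passes to Ruthie's issue.
Ruthie's share (₹255,000) is divided into 2 shares of ₹127,500: Thandi and Esperanza each take ₹127,500.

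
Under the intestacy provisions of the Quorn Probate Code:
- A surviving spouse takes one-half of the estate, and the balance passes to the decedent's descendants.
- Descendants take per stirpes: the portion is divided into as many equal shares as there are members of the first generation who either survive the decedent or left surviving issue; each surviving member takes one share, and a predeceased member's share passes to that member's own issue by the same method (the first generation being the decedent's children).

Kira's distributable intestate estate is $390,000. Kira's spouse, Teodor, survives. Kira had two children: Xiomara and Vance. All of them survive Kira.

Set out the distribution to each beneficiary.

Teodor: $195,000; Xiomara: $97,500; Vance: $97,500

Teodor takes one-half of $390,000 = $195,000. The remaining $195,000 passes to the descendants.
The descendants' portion ($195,000) is divided into 2 shares of $97,500: Xiomara and Vance each take $97,500.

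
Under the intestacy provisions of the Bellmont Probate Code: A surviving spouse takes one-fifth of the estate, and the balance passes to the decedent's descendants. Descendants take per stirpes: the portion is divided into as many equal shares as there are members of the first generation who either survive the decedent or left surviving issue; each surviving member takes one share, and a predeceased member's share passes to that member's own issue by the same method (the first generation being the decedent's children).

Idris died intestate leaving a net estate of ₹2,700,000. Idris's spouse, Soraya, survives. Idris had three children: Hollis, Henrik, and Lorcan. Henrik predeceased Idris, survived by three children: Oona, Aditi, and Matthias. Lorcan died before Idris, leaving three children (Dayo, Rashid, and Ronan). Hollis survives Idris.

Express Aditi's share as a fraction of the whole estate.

Soraya takes one-fifth of ₹2,700,000 = ₹540,000. The remaining ₹2,160,000 passes to the descendants.
The descendants' portion (₹2,160,000) is divided into 3 shares of ₹720,000: Hollis takes ₹720,000; Henrik's ₹720,000 share passes to Henrik's issue; Lorcan's ₹720,000 share passes to Lorcan's issue.
Henrik's share (₹720,000) is divided into 3 shares of ₹240,000: Oona, Aditi, and Matthias each take ₹240,000.
Lorcan's share (₹720,000) is divided into 3 shares of ₹240,000: Dayo, Rashid, and Ronan each take ₹240,000.

Aditi receives 4/45 of the estate.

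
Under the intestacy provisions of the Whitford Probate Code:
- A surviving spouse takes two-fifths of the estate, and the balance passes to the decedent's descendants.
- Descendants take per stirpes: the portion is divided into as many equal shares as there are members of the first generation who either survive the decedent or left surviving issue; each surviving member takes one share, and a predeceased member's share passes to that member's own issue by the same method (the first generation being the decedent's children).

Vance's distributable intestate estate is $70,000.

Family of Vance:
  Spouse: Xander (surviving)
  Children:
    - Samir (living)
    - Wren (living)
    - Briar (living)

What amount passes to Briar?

Xander takes two-fifths of $70,000 = $28,000. The remaining $42,000 passes to the descendants.
The descendants' portion ($42,000) is divided into 3 shares of $14,000: Samir, Wren, and Briar each take $14,000.

Briar receives $14,000.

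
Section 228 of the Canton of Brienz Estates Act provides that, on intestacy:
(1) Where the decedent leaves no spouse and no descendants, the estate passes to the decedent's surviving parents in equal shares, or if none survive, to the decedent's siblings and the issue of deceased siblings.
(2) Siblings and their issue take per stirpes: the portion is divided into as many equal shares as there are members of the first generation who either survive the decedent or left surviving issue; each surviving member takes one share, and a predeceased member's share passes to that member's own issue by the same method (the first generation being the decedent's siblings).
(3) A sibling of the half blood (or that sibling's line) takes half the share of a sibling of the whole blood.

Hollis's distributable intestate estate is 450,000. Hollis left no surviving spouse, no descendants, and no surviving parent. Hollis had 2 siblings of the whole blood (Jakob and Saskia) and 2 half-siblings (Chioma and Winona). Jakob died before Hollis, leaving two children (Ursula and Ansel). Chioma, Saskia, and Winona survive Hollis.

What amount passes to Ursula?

Ursula receives 75,000.

The entire 450,000 passes to the siblings and their issue.
Counting each half-blood sibling's line as half a unit, there are 3 units in 450,000, so one unit is 150,000. Whole-blood lines (Jakob and Saskia) take 150,000 each; half-blood lines (Chioma and Winona) take 75,000 each.
Jakob's share (150,000) is divided into 2 shares of 75,000: Ursula and Ansel each take 75,000.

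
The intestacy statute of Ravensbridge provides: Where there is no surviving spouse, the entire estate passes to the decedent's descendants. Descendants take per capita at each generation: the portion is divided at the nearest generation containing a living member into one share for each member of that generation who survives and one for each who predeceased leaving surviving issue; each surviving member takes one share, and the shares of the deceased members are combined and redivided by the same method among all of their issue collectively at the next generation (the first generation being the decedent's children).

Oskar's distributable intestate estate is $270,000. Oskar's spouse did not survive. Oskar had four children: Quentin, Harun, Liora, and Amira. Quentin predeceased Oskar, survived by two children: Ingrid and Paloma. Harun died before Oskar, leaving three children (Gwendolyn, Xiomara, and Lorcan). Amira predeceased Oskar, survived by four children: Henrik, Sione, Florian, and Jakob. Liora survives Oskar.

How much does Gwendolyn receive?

Gwendolyn receives $22,500.

The entire $270,000 passes to the descendants.
That amount ($270,000) is divided at the children's generation into 4 shares of $67,500. Liora takes $67,500. The 3 shares of the deceased (Quentin, Harun, and Amira) are combined into a pool of $202,500.
That pool ($202,500) is divided at the grandchildren's generation equally among Ingrid, Paloma, Gwendolyn, Xiomara, Lorcan, Henrik, Sione, Florian, and Jakob: $22,500 each.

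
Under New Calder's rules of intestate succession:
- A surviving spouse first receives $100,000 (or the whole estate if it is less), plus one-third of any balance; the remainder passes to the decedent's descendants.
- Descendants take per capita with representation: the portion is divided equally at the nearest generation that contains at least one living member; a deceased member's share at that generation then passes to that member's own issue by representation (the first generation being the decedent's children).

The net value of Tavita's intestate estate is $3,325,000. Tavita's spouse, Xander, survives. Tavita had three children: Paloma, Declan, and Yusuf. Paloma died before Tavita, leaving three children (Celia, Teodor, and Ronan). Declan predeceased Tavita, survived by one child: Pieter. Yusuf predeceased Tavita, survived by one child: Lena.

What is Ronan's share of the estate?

Ronan receives $430,000.

Xander first takes $100,000, leaving a balance of $3,225,000. Xander then takes one-third of the balance ($1,075,000), for a total of $1,175,000. The remaining $2,150,000 passes to the descendants.
No child survives, so the initial division is made at the grandchildren's generation.
The descendants' portion ($2,150,000) is divided into 5 shares of $430,000: Celia, Teodor, Ronan, Pieter, and Lena each take $430,000.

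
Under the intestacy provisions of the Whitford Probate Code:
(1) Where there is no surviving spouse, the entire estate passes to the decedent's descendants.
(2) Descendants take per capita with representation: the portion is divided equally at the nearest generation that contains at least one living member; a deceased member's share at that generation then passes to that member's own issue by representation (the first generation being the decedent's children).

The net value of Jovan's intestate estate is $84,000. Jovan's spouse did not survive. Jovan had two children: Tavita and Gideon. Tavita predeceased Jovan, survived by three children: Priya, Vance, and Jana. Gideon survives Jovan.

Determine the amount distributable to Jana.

Jana receives $14,000.

The entire $84,000 passes to the descendants.
That amount ($84,000) is divided into 2 shares of $42,000: Gideon takes $42,000; Tavita's $42,000 share passes to Tavita's issue.
Tavita's share ($42,000) is divided into 3 shares of $14,000: Priya, Vance, and Jana each take $14,000.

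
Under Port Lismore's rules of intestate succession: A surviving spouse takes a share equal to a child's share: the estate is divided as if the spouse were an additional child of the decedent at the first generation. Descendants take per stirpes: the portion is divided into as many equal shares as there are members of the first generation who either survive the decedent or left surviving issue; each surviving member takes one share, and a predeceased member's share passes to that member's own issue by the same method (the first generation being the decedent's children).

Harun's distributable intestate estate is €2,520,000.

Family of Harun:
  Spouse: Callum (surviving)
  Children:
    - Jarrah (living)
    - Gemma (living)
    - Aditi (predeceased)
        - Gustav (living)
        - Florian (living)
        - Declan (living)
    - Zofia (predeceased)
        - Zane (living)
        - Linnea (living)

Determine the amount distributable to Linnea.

The spouse counts as an additional share at the children's level, so there are 5 primary shares of €504,000. Callum takes one such share (€504,000).
The children's combined portion (€2,016,000) is divided into 4 shares of €504,000: Jarrah and Gemma each take €504,000; Aditi's €504,000 share passes to Aditi's issue; Zofia's €504,000 share passes to Zofia's issue.
Aditi's share (€504,000) is divided into 3 shares of €168,000: Gustav, Florian, and Declan each take €168,000.
Zofia's share (€504,000) is divided into 2 shares of €252,000: Zane and Linnea each take €252,000.

Linnea receives €252,000.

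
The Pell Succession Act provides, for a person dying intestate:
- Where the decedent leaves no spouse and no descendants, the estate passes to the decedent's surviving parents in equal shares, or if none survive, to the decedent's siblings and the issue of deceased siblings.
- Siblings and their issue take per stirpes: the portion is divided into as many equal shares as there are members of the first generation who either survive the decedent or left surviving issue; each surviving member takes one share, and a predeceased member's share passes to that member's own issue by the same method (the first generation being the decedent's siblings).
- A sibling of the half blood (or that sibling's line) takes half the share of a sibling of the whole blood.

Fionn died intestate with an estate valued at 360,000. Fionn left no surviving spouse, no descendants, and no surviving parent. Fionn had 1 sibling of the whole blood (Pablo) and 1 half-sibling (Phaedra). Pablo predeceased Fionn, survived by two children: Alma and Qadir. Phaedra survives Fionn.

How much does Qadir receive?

The entire 360,000 passes to the siblings and their issue.
Counting each half-blood sibling's line as half a unit, there are 3/2 units in 360,000, so one unit is 240,000. Whole-blood lines (Pablo) take 240,000 each; half-blood lines (Phaedra) take 120,000 each.
Pablo's share (240,000) is divided into 2 shares of 120,000: Alma and Qadir each take 120,000.

Qadir receives 120,000.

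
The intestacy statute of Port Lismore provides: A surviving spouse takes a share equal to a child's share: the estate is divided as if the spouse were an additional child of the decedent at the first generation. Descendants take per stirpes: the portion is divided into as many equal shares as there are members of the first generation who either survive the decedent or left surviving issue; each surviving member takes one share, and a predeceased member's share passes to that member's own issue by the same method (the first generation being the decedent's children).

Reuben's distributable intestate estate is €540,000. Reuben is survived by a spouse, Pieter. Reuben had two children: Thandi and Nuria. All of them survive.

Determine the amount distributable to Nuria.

Nuria receives €180,000.

The spouse counts as an additional share at the children's level, so there are 3 primary shares of €180,000. Pieter takes one such share (€180,000).
The children's combined portion (€360,000) is divided into 2 shares of €180,000: Thandi and Nuria each take €180,000.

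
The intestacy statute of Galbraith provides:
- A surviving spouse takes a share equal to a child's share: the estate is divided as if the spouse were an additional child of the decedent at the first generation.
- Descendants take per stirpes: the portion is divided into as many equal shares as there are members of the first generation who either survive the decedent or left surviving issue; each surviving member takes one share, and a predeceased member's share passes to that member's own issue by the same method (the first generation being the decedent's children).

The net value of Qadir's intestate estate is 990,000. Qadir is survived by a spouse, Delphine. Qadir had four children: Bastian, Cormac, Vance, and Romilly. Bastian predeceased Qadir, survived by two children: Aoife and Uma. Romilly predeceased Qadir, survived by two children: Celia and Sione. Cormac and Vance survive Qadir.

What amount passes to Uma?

The spouse counts as an additional share at the children's level, so there are 5 primary shares of 198,000. Delphine takes one such share (198,000).
The children's combined portion (792,000) is divided into 4 shares of 198,000: Cormac and Vance each take 198,000; Bastian's 198,000 share passes to Bastian's issue; Romilly's 198,000 share passes to Romilly's issue.
Bastian's share (198,000) is divided into 2 shares of 99,000: Aoife and Uma each take 99,000.
Romilly's share (198,000) is divided into 2 shares of 99,000: Celia and Sione each take 99,000.

Uma receives 99,000.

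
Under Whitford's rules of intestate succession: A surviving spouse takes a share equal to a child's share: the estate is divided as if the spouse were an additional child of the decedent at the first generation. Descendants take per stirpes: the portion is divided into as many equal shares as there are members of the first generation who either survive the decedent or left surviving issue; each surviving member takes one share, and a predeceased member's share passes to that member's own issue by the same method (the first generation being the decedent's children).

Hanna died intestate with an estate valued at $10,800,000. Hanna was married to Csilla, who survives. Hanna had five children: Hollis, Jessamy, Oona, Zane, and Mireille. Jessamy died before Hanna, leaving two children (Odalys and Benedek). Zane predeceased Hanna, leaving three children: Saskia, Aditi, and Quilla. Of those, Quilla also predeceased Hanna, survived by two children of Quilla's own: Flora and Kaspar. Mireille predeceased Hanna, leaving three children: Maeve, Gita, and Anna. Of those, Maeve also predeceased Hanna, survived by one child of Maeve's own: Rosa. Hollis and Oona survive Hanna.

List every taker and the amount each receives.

The spouse counts as an additional share at the children's level, so there are 6 primary shares of $1,800,000. Csilla takes one such share ($1,800,000).
The children's combined portion ($9,000,000) is divided into 5 shares of $1,800,000: Hollis and Oona each take $1,800,000; Jessamy's $1,800,000 share passes to Jessamy's issue; Zane's $1,800,000 share passes to Zane's issue; Mireille's $1,800,000 share passes to Mireille's issue.
Jessamy's share ($1,800,000) is divided into 2 shares of $900,000: Odalys and Benedek each take $900,000.
Zane's share ($1,800,000) is divided into 3 shares of $600,000: Saskia and Aditi each take $600,000; Quilla's $600,000 share passes to Quilla's issue.
Quilla's share ($600,000) is divided into 2 shares of $300,000: Flora and Kaspar each take $300,000.
Mireille's share ($1,800,000) is divided into 3 shares of $600,000: Gita and Anna each take $600,000; Maeve's $600,000 share passes to Maeve's issue.
Maeve's share ($600,000) passes entirely to Rosa.

Csilla: $1,800,000; Hollis: $1,800,000; Odalys: $900,000; Benedek: $900,000; Oona: $1,800,000; Saskia: $600,000; Aditi: $600,000; Flora: $300,000; Kaspar: $300,000; Rosa: $600,000; Gita: $600,000; Anna: $600,000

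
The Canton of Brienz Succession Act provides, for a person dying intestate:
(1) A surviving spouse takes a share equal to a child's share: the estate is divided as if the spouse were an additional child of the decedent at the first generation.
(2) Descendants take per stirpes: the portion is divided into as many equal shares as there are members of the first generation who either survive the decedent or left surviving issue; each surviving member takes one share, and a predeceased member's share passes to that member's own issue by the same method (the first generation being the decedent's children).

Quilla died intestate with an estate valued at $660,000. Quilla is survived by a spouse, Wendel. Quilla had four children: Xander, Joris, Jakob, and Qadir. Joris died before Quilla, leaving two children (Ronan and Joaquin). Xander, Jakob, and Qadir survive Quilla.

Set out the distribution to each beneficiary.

Wendel: $132,000; Xander: $132,000; Ronan: $66,000; Joaquin: $66,000; Jakob: $132,000; Qadir: $132,000

The spouse counts as an additional share at the children's level, so there are 5 primary shares of $132,000. Wendel takes one such share ($132,000).
The children's combined portion ($528,000) is divided into 4 shares of $132,000: Xander, Jakob, and Qadir each take $132,000; Joris's $132,000 share passes to Joris's issue.
Joris's share ($132,000) is divided into 2 shares of $66,000: Ronan and Joaquin each take $66,000.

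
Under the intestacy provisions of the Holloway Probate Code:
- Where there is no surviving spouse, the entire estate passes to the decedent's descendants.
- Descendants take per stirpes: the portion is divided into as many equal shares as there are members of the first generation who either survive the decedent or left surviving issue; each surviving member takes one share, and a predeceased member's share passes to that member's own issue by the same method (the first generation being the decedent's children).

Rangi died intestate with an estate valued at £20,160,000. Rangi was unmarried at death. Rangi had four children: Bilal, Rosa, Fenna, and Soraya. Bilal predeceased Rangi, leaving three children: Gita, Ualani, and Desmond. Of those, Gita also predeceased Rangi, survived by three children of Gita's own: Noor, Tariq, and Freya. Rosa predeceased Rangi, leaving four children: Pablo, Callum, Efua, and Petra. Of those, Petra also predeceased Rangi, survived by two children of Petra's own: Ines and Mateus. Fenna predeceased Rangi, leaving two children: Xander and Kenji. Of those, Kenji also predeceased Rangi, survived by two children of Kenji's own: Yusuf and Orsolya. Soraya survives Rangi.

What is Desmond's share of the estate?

Desmond receives £1,680,000.

The entire £20,160,000 passes to the descendants.
That amount (£20,160,000) is divided into 4 shares of £5,040,000: Soraya takes £5,040,000; Bilal's £5,040,000 share passes to Bilal's issue; Rosa's £5,040,000 share passes to Rosa's issue; Fenna's £5,040,000 share passes to Fenna's issue.
Bilal's share (£5,040,000) is divided into 3 shares of £1,680,000: Ualani and Desmond each take £1,680,000; Gita's £1,680,000 share passes to Gita's issue.
Gita's share (£1,680,000) is divided into 3 shares of £560,000: Noor, Tariq, and Freya each take £560,000.
Rosa's share (£5,040,000) is divided into 4 shares of £1,260,000: Pablo, Callum, and Efua each take £1,260,000; Petra's £1,260,000 share passes to Petra's issue.
Petra's share (£1,260,000) is divided into 2 shares of £630,000: Ines and Mateus each take £630,000.
Fenna's share (£5,040,000) is divided into 2 shares of £2,520,000: Xander takes £2,520,000; Kenji's £2,520,000 share passes to Kenji's issue.
Kenji's share (£2,520,000) is divided into 2 shares of £1,260,000: Yusuf and Orsolya each take £1,260,000.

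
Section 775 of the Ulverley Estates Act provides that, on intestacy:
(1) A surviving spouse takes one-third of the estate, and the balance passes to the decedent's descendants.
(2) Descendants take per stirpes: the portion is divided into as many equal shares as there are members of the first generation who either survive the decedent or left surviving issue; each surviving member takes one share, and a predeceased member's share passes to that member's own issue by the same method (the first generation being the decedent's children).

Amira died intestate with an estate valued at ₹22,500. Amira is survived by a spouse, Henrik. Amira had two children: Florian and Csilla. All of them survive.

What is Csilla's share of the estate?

Henrik takes one-third of ₹22,500 = ₹7,500. The remaining ₹15,000 passes to the descendants.
The descendants' portion (₹15,000) is divided into 2 shares of ₹7,500: Florian and Csilla each take ₹7,500.

Csilla receives ₹7,500.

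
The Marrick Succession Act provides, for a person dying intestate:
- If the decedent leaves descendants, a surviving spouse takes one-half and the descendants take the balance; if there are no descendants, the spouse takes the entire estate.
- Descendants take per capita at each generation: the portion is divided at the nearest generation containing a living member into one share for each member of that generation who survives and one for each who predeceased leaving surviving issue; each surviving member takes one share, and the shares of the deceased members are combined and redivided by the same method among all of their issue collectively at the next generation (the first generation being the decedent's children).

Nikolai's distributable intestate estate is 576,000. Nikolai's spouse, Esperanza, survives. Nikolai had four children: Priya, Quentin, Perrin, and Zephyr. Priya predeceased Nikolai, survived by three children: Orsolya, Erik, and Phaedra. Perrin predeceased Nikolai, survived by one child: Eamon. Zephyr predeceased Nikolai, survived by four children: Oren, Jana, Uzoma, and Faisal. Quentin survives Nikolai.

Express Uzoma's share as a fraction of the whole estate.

Esperanza takes one-half of 576,000 = 288,000. The remaining 288,000 passes to the descendants.
The descendants' portion (288,000) is divided at the children's generation into 4 shares of 72,000. Quentin takes 72,000. The 3 shares of the deceased (Priya, Perrin, and Zephyr) are combined into a pool of 216,000.
That pool (216,000) is divided at the grandchildren's generation equally among Orsolya, Erik, Phaedra, Eamon, Oren, Jana, Uzoma, and Faisal: 27,000 each.

Uzoma receives 3/64 of the estate.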